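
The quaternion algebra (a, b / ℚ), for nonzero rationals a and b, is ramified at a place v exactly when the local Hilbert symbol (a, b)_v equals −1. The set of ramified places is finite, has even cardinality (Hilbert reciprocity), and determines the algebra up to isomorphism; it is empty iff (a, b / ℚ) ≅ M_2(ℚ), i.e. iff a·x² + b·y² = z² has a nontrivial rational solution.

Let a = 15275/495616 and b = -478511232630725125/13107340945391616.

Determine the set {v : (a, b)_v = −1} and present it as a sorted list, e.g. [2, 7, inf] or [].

Mod squares: a ≡ 611, b ≡ -221605. Check v ∈ {∞, 2, 3, 5, 7, 11, 13, 23, 37, 41, 47}.
v=41: a=41^0·(≡8), b=41^1·(≡11) mod 41; (8|41)=+1, (11|41)=-1; (−1)^{0·1·20}·(+1)^1·(-1)^0 = +1.
v=3: a=3^0·(≡2), b=3^-2·(≡2) mod 3; (2|3)=-1, (2|3)=-1; (−1)^{0·-2·1}·(-1)^-2·(-1)^0 = +1.
v=7: a=7^0·(≡4), b=7^-2·(≡4) mod 7; (4|7)=+1, (4|7)=+1; (−1)^{0·-2·3}·(+1)^-2·(+1)^0 = +1.
v=5: a=5^2·(≡1), b=5^3·(≡4) mod 5; (1|5)=+1, (4|5)=+1; (−1)^{2·3·2}·(+1)^3·(+1)^2 = +1.
v=11: a=11^-2·(≡10), b=11^-6·(≡3) mod 11; (10|11)=-1, (3|11)=+1; (−1)^{-2·-6·5}·(-1)^-6·(+1)^-2 = +1.
v=47: a=47^1·(≡43), b=47^3·(≡12) mod 47; (43|47)=-1, (12|47)=+1; (−1)^{1·3·23}·(-1)^3·(+1)^1 = +1.
v=13: a=13^1·(≡11), b=13^4·(≡11) mod 13; (11|13)=-1, (11|13)=-1; (−1)^{1·4·6}·(-1)^4·(-1)^1 = -1.
v=37: a=37^0·(≡31), b=37^2·(≡34) mod 37; (31|37)=-1, (34|37)=+1; (−1)^{0·2·18}·(-1)^2·(+1)^0 = +1.
v=2: v_2(a)=-12, v_2(b)=-24; units ≡ 3, 3 (mod 8); ε·ε+αω+βω = 1·1+-12·1+-24·1 ≡ 1  ⇒  (a,b)_2 = -1.
v=23: a=23^0·(≡6), b=23^1·(≡6) mod 23; (6|23)=+1, (6|23)=+1; (−1)^{0·1·11}·(+1)^1·(+1)^0 = +1.
v=∞: 611 > 0 and -221605 < 0  ⇒  (a,b)_∞ = +1.
(611, -221605 / ℚ) ramifies at {2, 13}: a division algebra.

[2, 13]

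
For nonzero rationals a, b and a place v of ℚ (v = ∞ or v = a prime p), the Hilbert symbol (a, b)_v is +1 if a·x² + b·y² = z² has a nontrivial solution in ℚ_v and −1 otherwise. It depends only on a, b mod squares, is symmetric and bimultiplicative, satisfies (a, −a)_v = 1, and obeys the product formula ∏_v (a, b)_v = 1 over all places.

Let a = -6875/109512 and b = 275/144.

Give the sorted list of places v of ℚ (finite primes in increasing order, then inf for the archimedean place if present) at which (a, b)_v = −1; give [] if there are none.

[2, 11]

(a, b) ≡ (-22, 11) mod (ℚ^×)²; places V = {2, 3, 5, 11, 13, ∞}.
(a,b)_13: α=-2, u≡12; β=0, v≡2 (mod 13); (12|13)=+1, (2|13)=-1; sign (−1)^0·+1^0·-1^-2 = +1.
(a,b)_5: α=4, u≡2; β=2, v≡4 (mod 5); (2|5)=-1, (4|5)=+1; sign (−1)^0·-1^2·+1^4 = +1.
(a,b)_∞: sgn(-22)=−, sgn(11)=+, so +1.
(a,b)_2: α=-3, β=-4; u≡5, v≡3 (mod 8); ε(u)ε(v)=0·1, αω(v)=-3·1, βω(u)=-4·1; sum ≡ 1  ⇒  -1.
(a,b)_3: α=-4, u≡2; β=-2, v≡2 (mod 3); (2|3)=-1, (2|3)=-1; sign (−1)^0·-1^-2·-1^-4 = +1.
(a,b)_11: α=1, u≡5; β=1, v≡3 (mod 11); (5|11)=+1, (3|11)=+1; sign (−1)^1·+1^1·+1^1 = -1.
|Ram(-22, 11)| = 2, even; anisotropic at {2, 11}.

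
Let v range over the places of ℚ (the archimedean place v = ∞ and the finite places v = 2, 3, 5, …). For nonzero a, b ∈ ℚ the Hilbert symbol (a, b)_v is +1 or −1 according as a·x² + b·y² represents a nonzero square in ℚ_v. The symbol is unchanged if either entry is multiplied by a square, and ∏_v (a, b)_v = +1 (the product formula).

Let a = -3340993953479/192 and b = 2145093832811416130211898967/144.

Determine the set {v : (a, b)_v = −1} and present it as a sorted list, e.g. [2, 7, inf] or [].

[2, 3, 13, 17]

(a, b) ≡ (-7917, 147407) mod (ℚ^×)²; places V = {2, 3, 7, 13, 17, 23, 29, ∞}.
(a,b)_17: α=2, u≡7; β=5, v≡1 (mod 17); (7|17)=-1, (1|17)=+1; sign (−1)^0·-1^5·+1^2 = -1.
(a,b)_3: α=-1, u≡1; β=-2, v≡2 (mod 3); (1|3)=+1, (2|3)=-1; sign (−1)^0·+1^-2·-1^-1 = -1.
(a,b)_7: α=3, u≡5; β=2, v≡1 (mod 7); (5|7)=-1, (1|7)=+1; sign (−1)^0·-1^2·+1^3 = +1.
(a,b)_23: α=2, u≡4; β=7, v≡10 (mod 23); (4|23)=+1, (10|23)=-1; sign (−1)^0·+1^7·-1^2 = +1.
(a,b)_2: α=-6, β=-4; u≡3, v≡7 (mod 8); ε(u)ε(v)=1·1, αω(v)=-6·0, βω(u)=-4·1; sum ≡ 1  ⇒  -1.
(a,b)_∞: sgn(-7917)=−, sgn(147407)=+, so +1.
(a,b)_29: α=1, u≡12; β=3, v≡19 (mod 29); (12|29)=-1, (19|29)=-1; sign (−1)^0·-1^3·-1^1 = +1.
(a,b)_13: α=3, u≡5; β=5, v≡12 (mod 13); (5|13)=-1, (12|13)=+1; sign (−1)^0·-1^5·+1^3 = -1.
|Ram(-7917, 147407)| = 4, even; anisotropic at {2, 3, 13, 17}.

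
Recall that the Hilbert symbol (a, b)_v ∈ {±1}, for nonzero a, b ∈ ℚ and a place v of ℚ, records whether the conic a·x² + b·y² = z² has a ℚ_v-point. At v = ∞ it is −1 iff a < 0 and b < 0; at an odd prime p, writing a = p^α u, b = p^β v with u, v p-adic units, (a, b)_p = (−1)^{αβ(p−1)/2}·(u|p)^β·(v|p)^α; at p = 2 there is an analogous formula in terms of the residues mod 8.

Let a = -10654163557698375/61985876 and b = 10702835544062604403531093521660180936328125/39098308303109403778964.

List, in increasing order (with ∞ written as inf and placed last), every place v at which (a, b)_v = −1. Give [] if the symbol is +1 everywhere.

(a, b) ≡ (-1137235, 7337) mod (ℚ^×)²; places V = {2, 3, 5, 11, 13, 17, 23, 29, 31, 43, 47, ∞}.
(a,b)_17: α=-2, u≡7; β=-6, v≡6 (mod 17); (7|17)=-1, (6|17)=-1; sign (−1)^0·-1^-6·-1^-2 = +1.
(a,b)_3: α=12, u≡2; β=30, v≡2 (mod 3); (2|3)=-1, (2|3)=-1; sign (−1)^0·-1^30·-1^12 = +1.
(a,b)_23: α=1, u≡5; β=3, v≡14 (mod 23); (5|23)=-1, (14|23)=-1; sign (−1)^1·-1^3·-1^1 = -1.
(a,b)_5: α=3, u≡3; β=8, v≡3 (mod 5); (3|5)=-1, (3|5)=-1; sign (−1)^0·-1^8·-1^3 = -1.
(a,b)_13: α=2, u≡7; β=6, v≡8 (mod 13); (7|13)=-1, (8|13)=-1; sign (−1)^0·-1^6·-1^2 = +1.
(a,b)_47: α=0, u≡14; β=-2, v≡11 (mod 47); (14|47)=+1, (11|47)=-1; sign (−1)^0·+1^-2·-1^0 = +1.
(a,b)_29: α=-1, u≡6; β=-1, v≡21 (mod 29); (6|29)=+1, (21|29)=-1; sign (−1)^0·+1^-1·-1^-1 = -1.
(a,b)_11: α=3, u≡5; β=9, v≡2 (mod 11); (5|11)=+1, (2|11)=-1; sign (−1)^1·+1^9·-1^3 = +1.
(a,b)_31: α=1, u≡16; β=2, v≡12 (mod 31); (16|31)=+1, (12|31)=-1; sign (−1)^0·+1^2·-1^1 = -1.
(a,b)_∞: sgn(-1137235)=−, sgn(7337)=+, so +1.
(a,b)_2: α=-2, β=-2; u≡5, v≡1 (mod 8); ε(u)ε(v)=0·0, αω(v)=-2·0, βω(u)=-2·1; sum ≡ 0  ⇒  +1.
(a,b)_43: α=-2, u≡22; β=-6, v≡29 (mod 43); (22|43)=-1, (29|43)=-1; sign (−1)^0·-1^-6·-1^-2 = +1.
|Ram(-1137235, 7337)| = 4, even; anisotropic at {5, 23, 29, 31}.

[5, 23, 29, 31]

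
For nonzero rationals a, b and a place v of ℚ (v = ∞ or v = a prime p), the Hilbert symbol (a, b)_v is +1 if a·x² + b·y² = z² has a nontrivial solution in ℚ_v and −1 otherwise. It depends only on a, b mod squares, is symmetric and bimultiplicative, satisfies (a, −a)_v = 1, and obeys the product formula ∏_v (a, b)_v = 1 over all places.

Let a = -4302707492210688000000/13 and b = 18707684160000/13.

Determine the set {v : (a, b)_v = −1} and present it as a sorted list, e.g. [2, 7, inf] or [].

[11, 13]

(a, b) ≡ (-26, 858) mod (ℚ^×)²; places V = {2, 3, 5, 11, 13, ∞}.
(a,b)_2: α=17, β=9; u≡3, v≡5 (mod 8); ε(u)ε(v)=1·0, αω(v)=17·1, βω(u)=9·1; sum ≡ 0  ⇒  +1.
(a,b)_11: α=10, u≡7; β=7, v≡4 (mod 11); (7|11)=-1, (4|11)=+1; sign (−1)^0·-1^7·+1^10 = -1.
(a,b)_∞: sgn(-26)=−, sgn(858)=+, so +1.
(a,b)_3: α=4, u≡1; β=1, v≡1 (mod 3); (1|3)=+1, (1|3)=+1; sign (−1)^0·+1^1·+1^4 = +1.
(a,b)_13: α=-1, u≡11; β=-1, v≡4 (mod 13); (11|13)=-1, (4|13)=+1; sign (−1)^0·-1^-1·+1^-1 = -1.
(a,b)_5: α=6, u≡1; β=4, v≡2 (mod 5); (1|5)=+1, (2|5)=-1; sign (−1)^0·+1^4·-1^6 = +1.
(-26, 858 / ℚ) ramifies at {11, 13}: a division algebra.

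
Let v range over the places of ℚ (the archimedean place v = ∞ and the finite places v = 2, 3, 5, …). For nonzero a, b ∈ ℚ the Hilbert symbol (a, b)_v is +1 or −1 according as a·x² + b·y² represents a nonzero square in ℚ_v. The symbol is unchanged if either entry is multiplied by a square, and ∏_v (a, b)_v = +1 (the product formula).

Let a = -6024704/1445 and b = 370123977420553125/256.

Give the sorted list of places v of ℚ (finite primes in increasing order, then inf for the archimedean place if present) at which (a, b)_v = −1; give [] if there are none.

(a, b) ≡ (-70, 165) mod (ℚ^×)²; places V = {2, 3, 5, 7, 11, 17, 23, 41, ∞}.
(a,b)_17: α=-2, u≡9; β=0, v≡11 (mod 17); (9|17)=+1, (11|17)=-1; sign (−1)^0·+1^0·-1^-2 = +1.
(a,b)_41: α=2, u≡27; β=4, v≡31 (mod 41); (27|41)=-1, (31|41)=+1; sign (−1)^0·-1^4·+1^2 = +1.
(a,b)_23: α=0, u≡21; β=2, v≡8 (mod 23); (21|23)=-1, (8|23)=+1; sign (−1)^0·-1^2·+1^0 = +1.
(a,b)_∞: sgn(-70)=−, sgn(165)=+, so +1.
(a,b)_2: α=9, β=-8; u≡5, v≡5 (mod 8); ε(u)ε(v)=0·0, αω(v)=9·1, βω(u)=-8·1; sum ≡ 1  ⇒  -1.
(a,b)_5: α=-1, u≡4; β=5, v≡2 (mod 5); (4|5)=+1, (2|5)=-1; sign (−1)^0·+1^5·-1^-1 = -1.
(a,b)_7: α=1, u≡2; β=4, v≡1 (mod 7); (2|7)=+1, (1|7)=+1; sign (−1)^0·+1^4·+1^1 = +1.
(a,b)_11: α=0, u≡10; β=1, v≡1 (mod 11); (10|11)=-1, (1|11)=+1; sign (−1)^0·-1^1·+1^0 = -1.
(a,b)_3: α=0, u≡2; β=1, v≡1 (mod 3); (2|3)=-1, (1|3)=+1; sign (−1)^0·-1^1·+1^0 = -1.
|Ram(-70, 165)| = 4, even; anisotropic at {2, 3, 5, 11}.

[2, 3, 5, 11]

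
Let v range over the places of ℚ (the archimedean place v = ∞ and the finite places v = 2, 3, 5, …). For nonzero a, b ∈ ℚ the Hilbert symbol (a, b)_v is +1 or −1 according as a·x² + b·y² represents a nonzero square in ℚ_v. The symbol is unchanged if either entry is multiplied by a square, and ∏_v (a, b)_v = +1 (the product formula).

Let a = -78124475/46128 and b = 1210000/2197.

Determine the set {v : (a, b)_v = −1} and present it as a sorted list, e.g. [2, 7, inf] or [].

(a, b) ≡ (-33, 13) mod (ℚ^×)²; places V = {2, 3, 5, 11, 13, 31, 41, ∞}.
(a,b)_31: α=-2, u≡3; β=0, v≡29 (mod 31); (3|31)=-1, (29|31)=-1; sign (−1)^0·-1^0·-1^-2 = +1.
(a,b)_3: α=-1, u≡1; β=0, v≡1 (mod 3); (1|3)=+1, (1|3)=+1; sign (−1)^0·+1^0·+1^-1 = +1.
(a,b)_41: α=2, u≡20; β=0, v≡14 (mod 41); (20|41)=+1, (14|41)=-1; sign (−1)^0·+1^0·-1^2 = +1.
(a,b)_5: α=2, u≡2; β=4, v≡3 (mod 5); (2|5)=-1, (3|5)=-1; sign (−1)^0·-1^4·-1^2 = +1.
(a,b)_11: α=1, u≡7; β=2, v≡7 (mod 11); (7|11)=-1, (7|11)=-1; sign (−1)^0·-1^2·-1^1 = -1.
(a,b)_13: α=2, u≡11; β=-3, v≡12 (mod 13); (11|13)=-1, (12|13)=+1; sign (−1)^0·-1^-3·+1^2 = -1.
(a,b)_∞: sgn(-33)=−, sgn(13)=+, so +1.
(a,b)_2: α=-4, β=4; u≡7, v≡5 (mod 8); ε(u)ε(v)=1·0, αω(v)=-4·1, βω(u)=4·0; sum ≡ 0  ⇒  +1.
|Ram(-33, 13)| = 2, even; anisotropic at {11, 13}.

[11, 13]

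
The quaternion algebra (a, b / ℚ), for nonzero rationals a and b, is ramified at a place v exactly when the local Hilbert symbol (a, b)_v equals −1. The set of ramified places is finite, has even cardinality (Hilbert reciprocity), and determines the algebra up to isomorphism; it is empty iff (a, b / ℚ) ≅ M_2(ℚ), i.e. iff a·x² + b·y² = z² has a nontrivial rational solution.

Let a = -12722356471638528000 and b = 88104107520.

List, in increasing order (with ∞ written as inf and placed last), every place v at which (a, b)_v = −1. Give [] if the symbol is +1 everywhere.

(a, b) ≡ (-2145, 1870) mod (ℚ^×)²; places V = {2, 3, 5, 11, 13, 17, ∞}.
(a,b)_5: α=3, u≡1; β=1, v≡4 (mod 5); (1|5)=+1, (4|5)=+1; sign (−1)^0·+1^1·+1^3 = +1.
(a,b)_3: α=5, u≡2; β=2, v≡1 (mod 3); (2|3)=-1, (1|3)=+1; sign (−1)^0·-1^2·+1^5 = +1.
(a,b)_∞: sgn(-2145)=−, sgn(1870)=+, so +1.
(a,b)_13: α=3, u≡9; β=2, v≡2 (mod 13); (9|13)=+1, (2|13)=-1; sign (−1)^0·+1^2·-1^3 = -1.
(a,b)_11: α=5, u≡1; β=3, v≡1 (mod 11); (1|11)=+1, (1|11)=+1; sign (−1)^1·+1^3·+1^5 = -1.
(a,b)_2: α=12, β=9; u≡7, v≡7 (mod 8); ε(u)ε(v)=1·1, αω(v)=12·0, βω(u)=9·0; sum ≡ 1  ⇒  -1.
(a,b)_17: α=2, u≡10; β=1, v≡9 (mod 17); (10|17)=-1, (9|17)=+1; sign (−1)^0·-1^1·+1^2 = -1.
(-2145, 1870 / ℚ) ramifies at {2, 11, 13, 17}: a division algebra.

[2, 11, 13, 17]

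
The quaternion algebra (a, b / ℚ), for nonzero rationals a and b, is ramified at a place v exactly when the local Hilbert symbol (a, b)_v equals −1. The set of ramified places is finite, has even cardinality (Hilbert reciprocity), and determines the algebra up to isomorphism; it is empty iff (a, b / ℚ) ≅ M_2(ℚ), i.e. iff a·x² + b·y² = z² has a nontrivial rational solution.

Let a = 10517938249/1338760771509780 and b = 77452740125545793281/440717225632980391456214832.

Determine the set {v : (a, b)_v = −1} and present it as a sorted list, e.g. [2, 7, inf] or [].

Mod squares: a ≡ 5, b ≡ 3. Check v ∈ {∞, 2, 3, 5, 7, 11, 13, 23, 29, 41, 43}.
v=13: a=13^2·(≡7), b=13^4·(≡9) mod 13; (7|13)=-1, (9|13)=+1; (−1)^{2·4·6}·(-1)^4·(+1)^2 = +1.
v=41: a=41^0·(≡31), b=41^2·(≡17) mod 41; (31|41)=+1, (17|41)=-1; (−1)^{0·2·20}·(+1)^2·(-1)^0 = +1.
v=2: v_2(a)=-2, v_2(b)=-4; units ≡ 5, 3 (mod 8); ε·ε+αω+βω = 0·1+-2·1+-4·1 ≡ 0  ⇒  (a,b)_2 = +1.
v=29: a=29^-2·(≡13), b=29^-4·(≡14) mod 29; (13|29)=+1, (14|29)=-1; (−1)^{-2·-4·14}·(+1)^-4·(-1)^-2 = +1.
v=11: a=11^0·(≡9), b=11^-2·(≡1) mod 11; (9|11)=+1, (1|11)=+1; (−1)^{0·-2·5}·(+1)^-2·(+1)^0 = +1.
v=5: a=5^-1·(≡4), b=5^0·(≡3) mod 5; (4|5)=+1, (3|5)=-1; (−1)^{-1·0·2}·(+1)^0·(-1)^-1 = -1.
v=3: a=3^-16·(≡2), b=3^-23·(≡1) mod 3; (2|3)=-1, (1|3)=+1; (−1)^{-16·-23·1}·(-1)^-23·(+1)^-16 = -1.
v=7: a=7^6·(≡6), b=7^8·(≡5) mod 7; (6|7)=-1, (5|7)=-1; (−1)^{6·8·3}·(-1)^8·(-1)^6 = +1.
v=23: a=23^2·(≡22), b=23^4·(≡9) mod 23; (22|23)=-1, (9|23)=+1; (−1)^{2·4·11}·(-1)^4·(+1)^2 = +1.
v=∞: 5 > 0 and 3 > 0  ⇒  (a,b)_∞ = +1.
v=43: a=43^-2·(≡27), b=43^-4·(≡27) mod 43; (27|43)=-1, (27|43)=-1; (−1)^{-2·-4·21}·(-1)^-4·(-1)^-2 = +1.
Ram(5, 3) = {3, 5}; no ℚ_3-point on the conic.

[3, 5]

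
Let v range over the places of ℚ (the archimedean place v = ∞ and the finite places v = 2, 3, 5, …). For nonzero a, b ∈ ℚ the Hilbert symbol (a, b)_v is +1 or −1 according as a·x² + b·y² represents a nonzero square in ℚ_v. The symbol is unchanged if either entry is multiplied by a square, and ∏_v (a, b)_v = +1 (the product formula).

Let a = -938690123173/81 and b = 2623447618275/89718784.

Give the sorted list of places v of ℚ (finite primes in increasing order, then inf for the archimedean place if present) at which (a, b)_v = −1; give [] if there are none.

[2, 3, 17, 41]

Mod squares: a ≡ -4614973, b ≡ 902451. Check v ∈ {∞, 2, 3, 5, 11, 17, 23, 29, 31, 37, 41}.
v=11: a=11^3·(≡7), b=11^3·(≡3) mod 11; (7|11)=-1, (3|11)=+1; (−1)^{3·3·5}·(-1)^3·(+1)^3 = +1.
v=17: a=17^1·(≡4), b=17^0·(≡11) mod 17; (4|17)=+1, (11|17)=-1; (−1)^{1·0·8}·(+1)^0·(-1)^1 = -1.
v=5: a=5^0·(≡2), b=5^2·(≡4) mod 5; (2|5)=-1, (4|5)=+1; (−1)^{0·2·2}·(-1)^2·(+1)^0 = +1.
v=3: a=3^-4·(≡2), b=3^1·(≡1) mod 3; (2|3)=-1, (1|3)=+1; (−1)^{-4·1·1}·(-1)^1·(+1)^-4 = -1.
v=37: a=37^1·(≡23), b=37^-2·(≡21) mod 37; (23|37)=-1, (21|37)=+1; (−1)^{1·-2·18}·(-1)^-2·(+1)^1 = +1.
v=2: v_2(a)=0, v_2(b)=-16; units ≡ 3, 3 (mod 8); ε·ε+αω+βω = 1·1+0·1+-16·1 ≡ 1  ⇒  (a,b)_2 = -1.
v=31: a=31^0·(≡18), b=31^2·(≡18) mod 31; (18|31)=+1, (18|31)=+1; (−1)^{0·2·15}·(+1)^2·(+1)^0 = +1.
v=∞: -4614973 < 0 and 902451 > 0  ⇒  (a,b)_∞ = +1.
v=41: a=41^2·(≡15), b=41^1·(≡29) mod 41; (15|41)=-1, (29|41)=-1; (−1)^{2·1·20}·(-1)^1·(-1)^2 = -1.
v=29: a=29^1·(≡27), b=29^1·(≡26) mod 29; (27|29)=-1, (26|29)=-1; (−1)^{1·1·14}·(-1)^1·(-1)^1 = +1.
v=23: a=23^1·(≡1), b=23^1·(≡21) mod 23; (1|23)=+1, (21|23)=-1; (−1)^{1·1·11}·(+1)^1·(-1)^1 = +1.
|Ram(-4614973, 902451)| = 4, even; anisotropic at {2, 3, 17, 41}.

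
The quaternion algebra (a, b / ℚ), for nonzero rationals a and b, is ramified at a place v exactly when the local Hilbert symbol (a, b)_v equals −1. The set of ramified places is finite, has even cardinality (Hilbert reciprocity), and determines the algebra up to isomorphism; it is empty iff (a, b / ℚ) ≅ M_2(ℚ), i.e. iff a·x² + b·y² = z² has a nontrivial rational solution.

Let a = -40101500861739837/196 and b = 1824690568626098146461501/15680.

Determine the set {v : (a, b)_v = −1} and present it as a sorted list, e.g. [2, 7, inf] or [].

Mod squares: a ≡ -1653, b ≡ 2211105. Check v ∈ {∞, 2, 3, 5, 7, 13, 17, 19, 23, 29, 41}.
v=29: a=29^1·(≡5), b=29^1·(≡28) mod 29; (5|29)=+1, (28|29)=+1; (−1)^{1·1·14}·(+1)^1·(+1)^1 = +1.
v=19: a=19^3·(≡12), b=19^4·(≡14) mod 19; (12|19)=-1, (14|19)=-1; (−1)^{3·4·9}·(-1)^4·(-1)^3 = -1.
v=13: a=13^2·(≡6), b=13^3·(≡6) mod 13; (6|13)=-1, (6|13)=-1; (−1)^{2·3·6}·(-1)^3·(-1)^2 = -1.
v=5: a=5^0·(≡3), b=5^-1·(≡1) mod 5; (3|5)=-1, (1|5)=+1; (−1)^{0·-1·2}·(-1)^-1·(+1)^0 = -1.
v=23: a=23^2·(≡4), b=23^3·(≡8) mod 23; (4|23)=+1, (8|23)=+1; (−1)^{2·3·11}·(+1)^3·(+1)^2 = +1.
v=2: v_2(a)=-2, v_2(b)=-6; units ≡ 3, 1 (mod 8); ε·ε+αω+βω = 1·0+-2·0+-6·1 ≡ 0  ⇒  (a,b)_2 = +1.
v=3: a=3^3·(≡1), b=3^7·(≡1) mod 3; (1|3)=+1, (1|3)=+1; (−1)^{3·7·1}·(+1)^7·(+1)^3 = -1.
v=17: a=17^4·(≡15), b=17^3·(≡4) mod 17; (15|17)=+1, (4|17)=+1; (−1)^{4·3·8}·(+1)^3·(+1)^4 = +1.
v=41: a=41^0·(≡38), b=41^2·(≡37) mod 41; (38|41)=-1, (37|41)=+1; (−1)^{0·2·20}·(-1)^2·(+1)^0 = +1.
v=∞: -1653 < 0 and 2211105 > 0  ⇒  (a,b)_∞ = +1.
v=7: a=7^-2·(≡3), b=7^-2·(≡4) mod 7; (3|7)=-1, (4|7)=+1; (−1)^{-2·-2·3}·(-1)^-2·(+1)^-2 = +1.
|Ram(-1653, 2211105)| = 4, even; anisotropic at {3, 5, 13, 19}.

[3, 5, 13, 19]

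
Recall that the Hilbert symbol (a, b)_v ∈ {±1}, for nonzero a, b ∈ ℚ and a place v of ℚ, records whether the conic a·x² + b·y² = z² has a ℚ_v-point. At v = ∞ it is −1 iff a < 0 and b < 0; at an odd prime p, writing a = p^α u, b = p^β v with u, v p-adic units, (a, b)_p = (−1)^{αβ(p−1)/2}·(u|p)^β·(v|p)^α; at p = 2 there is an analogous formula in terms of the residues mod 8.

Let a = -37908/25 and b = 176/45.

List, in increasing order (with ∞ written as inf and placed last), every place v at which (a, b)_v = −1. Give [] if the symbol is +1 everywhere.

[2, 5]

(a, b) ≡ (-13, 55) mod (ℚ^×)²; places V = {2, 3, 5, 11, 13, ∞}.
(a,b)_2: α=2, β=4; u≡3, v≡7 (mod 8); ε(u)ε(v)=1·1, αω(v)=2·0, βω(u)=4·1; sum ≡ 1  ⇒  -1.
(a,b)_3: α=6, u≡2; β=-2, v≡1 (mod 3); (2|3)=-1, (1|3)=+1; sign (−1)^0·-1^-2·+1^6 = +1.
(a,b)_11: α=0, u≡3; β=1, v≡5 (mod 11); (3|11)=+1, (5|11)=+1; sign (−1)^0·+1^1·+1^0 = +1.
(a,b)_5: α=-2, u≡2; β=-1, v≡4 (mod 5); (2|5)=-1, (4|5)=+1; sign (−1)^0·-1^-1·+1^-2 = -1.
(a,b)_∞: sgn(-13)=−, sgn(55)=+, so +1.
(a,b)_13: α=1, u≡4; β=0, v≡12 (mod 13); (4|13)=+1, (12|13)=+1; sign (−1)^0·+1^0·+1^1 = +1.
|Ram(-13, 55)| = 2, even; anisotropic at {2, 5}.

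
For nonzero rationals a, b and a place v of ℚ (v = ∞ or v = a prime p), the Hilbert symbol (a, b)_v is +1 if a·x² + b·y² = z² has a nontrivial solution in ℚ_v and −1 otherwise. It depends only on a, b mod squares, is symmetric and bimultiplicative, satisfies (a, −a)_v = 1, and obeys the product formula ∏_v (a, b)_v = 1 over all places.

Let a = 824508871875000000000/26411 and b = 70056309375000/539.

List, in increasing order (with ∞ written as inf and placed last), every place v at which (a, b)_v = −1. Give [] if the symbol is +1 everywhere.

[2, 11]

Mod squares: a ≡ 858, b ≡ 1122. Check v ∈ {∞, 2, 3, 5, 7, 11, 13, 17}.
v=∞: 858 > 0 and 1122 > 0  ⇒  (a,b)_∞ = +1.
v=11: a=11^-1·(≡5), b=11^-1·(≡5) mod 11; (5|11)=+1, (5|11)=+1; (−1)^{-1·-1·5}·(+1)^-1·(+1)^-1 = -1.
v=7: a=7^-4·(≡1), b=7^-2·(≡1) mod 7; (1|7)=+1, (1|7)=+1; (−1)^{-4·-2·3}·(+1)^-2·(+1)^-4 = +1.
v=3: a=3^5·(≡1), b=3^3·(≡2) mod 3; (1|3)=+1, (2|3)=-1; (−1)^{5·3·1}·(+1)^3·(-1)^5 = +1.
v=5: a=5^14·(≡3), b=5^8·(≡3) mod 5; (3|5)=-1, (3|5)=-1; (−1)^{14·8·2}·(-1)^8·(-1)^14 = +1.
v=2: v_2(a)=9, v_2(b)=3; units ≡ 5, 1 (mod 8); ε·ε+αω+βω = 0·0+9·0+3·1 ≡ 1  ⇒  (a,b)_2 = -1.
v=17: a=17^4·(≡8), b=17^3·(≡1) mod 17; (8|17)=+1, (1|17)=+1; (−1)^{4·3·8}·(+1)^3·(+1)^4 = +1.
v=13: a=13^1·(≡3), b=13^2·(≡3) mod 13; (3|13)=+1, (3|13)=+1; (−1)^{1·2·6}·(+1)^2·(+1)^1 = +1.
(858, 1122 / ℚ) ramifies at {2, 11}: a division algebra.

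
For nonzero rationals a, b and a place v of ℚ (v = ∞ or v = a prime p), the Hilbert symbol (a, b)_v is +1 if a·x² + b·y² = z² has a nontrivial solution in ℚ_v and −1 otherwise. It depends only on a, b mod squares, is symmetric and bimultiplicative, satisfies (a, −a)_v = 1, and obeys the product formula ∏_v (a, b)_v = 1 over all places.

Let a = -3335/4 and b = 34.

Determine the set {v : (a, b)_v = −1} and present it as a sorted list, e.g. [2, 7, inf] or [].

(a, b) ≡ (-3335, 34) mod (ℚ^×)²; places V = {2, 5, 17, 23, 29, ∞}.
(a,b)_5: α=1, u≡2; β=0, v≡4 (mod 5); (2|5)=-1, (4|5)=+1; sign (−1)^0·-1^0·+1^1 = +1.
(a,b)_2: α=-2, β=1; u≡1, v≡1 (mod 8); ε(u)ε(v)=0·0, αω(v)=-2·0, βω(u)=1·0; sum ≡ 0  ⇒  +1.
(a,b)_29: α=1, u≡22; β=0, v≡5 (mod 29); (22|29)=+1, (5|29)=+1; sign (−1)^0·+1^0·+1^1 = +1.
(a,b)_∞: sgn(-3335)=−, sgn(34)=+, so +1.
(a,b)_23: α=1, u≡4; β=0, v≡11 (mod 23); (4|23)=+1, (11|23)=-1; sign (−1)^0·+1^0·-1^1 = -1.
(a,b)_17: α=0, u≡12; β=1, v≡2 (mod 17); (12|17)=-1, (2|17)=+1; sign (−1)^0·-1^1·+1^0 = -1.
Ram(-3335, 34) = {17, 23}; no ℚ_17-point on the conic.

[17, 23]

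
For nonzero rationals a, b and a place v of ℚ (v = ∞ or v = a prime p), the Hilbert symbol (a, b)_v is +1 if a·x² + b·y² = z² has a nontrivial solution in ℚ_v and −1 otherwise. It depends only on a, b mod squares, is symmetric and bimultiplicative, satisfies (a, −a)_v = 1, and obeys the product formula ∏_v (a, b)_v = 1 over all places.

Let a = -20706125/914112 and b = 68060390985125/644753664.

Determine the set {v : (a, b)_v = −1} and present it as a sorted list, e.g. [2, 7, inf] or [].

(a, b) ≡ (-15, 5) mod (ℚ^×)²; places V = {2, 3, 5, 7, 11, 23, 37, ∞}.
(a,b)_23: α=-2, u≡13; β=-4, v≡5 (mod 23); (13|23)=+1, (5|23)=-1; sign (−1)^0·+1^-4·-1^-2 = +1.
(a,b)_3: α=-3, u≡1; β=-2, v≡2 (mod 3); (1|3)=+1, (2|3)=-1; sign (−1)^0·+1^-2·-1^-3 = -1.
(a,b)_∞: sgn(-15)=−, sgn(5)=+, so +1.
(a,b)_5: α=3, u≡3; β=3, v≡4 (mod 5); (3|5)=-1, (4|5)=+1; sign (−1)^0·-1^3·+1^3 = -1.
(a,b)_7: α=0, u≡5; β=4, v≡5 (mod 7); (5|7)=-1, (5|7)=-1; sign (−1)^0·-1^4·-1^0 = +1.
(a,b)_11: α=2, u≡2; β=2, v≡5 (mod 11); (2|11)=-1, (5|11)=+1; sign (−1)^0·-1^2·+1^2 = +1.
(a,b)_2: α=-6, β=-8; u≡1, v≡5 (mod 8); ε(u)ε(v)=0·0, αω(v)=-6·1, βω(u)=-8·0; sum ≡ 0  ⇒  +1.
(a,b)_37: α=2, u≡14; β=4, v≡24 (mod 37); (14|37)=-1, (24|37)=-1; sign (−1)^0·-1^4·-1^2 = +1.
|Ram(-15, 5)| = 2, even; anisotropic at {3, 5}.

[3, 5]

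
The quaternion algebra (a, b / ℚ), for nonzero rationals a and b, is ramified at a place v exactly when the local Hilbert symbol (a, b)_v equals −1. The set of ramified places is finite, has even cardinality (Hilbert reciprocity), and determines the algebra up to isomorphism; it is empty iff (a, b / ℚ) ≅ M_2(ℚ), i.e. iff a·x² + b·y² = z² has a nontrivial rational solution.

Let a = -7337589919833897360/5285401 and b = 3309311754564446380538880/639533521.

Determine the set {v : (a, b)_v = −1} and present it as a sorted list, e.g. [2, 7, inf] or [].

Mod squares: a ≡ -39585, b ≡ 455. Check v ∈ {∞, 2, 3, 5, 7, 11, 13, 19, 23, 29}.
v=23: a=23^2·(≡5), b=23^2·(≡3) mod 23; (5|23)=-1, (3|23)=+1; (−1)^{2·2·11}·(-1)^2·(+1)^2 = +1.
v=3: a=3^13·(≡2), b=3^18·(≡2) mod 3; (2|3)=-1, (2|3)=-1; (−1)^{13·18·1}·(-1)^18·(-1)^13 = -1.
v=2: v_2(a)=4, v_2(b)=10; units ≡ 7, 7 (mod 8); ε·ε+αω+βω = 1·1+4·0+10·0 ≡ 1  ⇒  (a,b)_2 = -1.
v=29: a=29^3·(≡11), b=29^4·(≡23) mod 29; (11|29)=-1, (23|29)=+1; (−1)^{3·4·14}·(-1)^4·(+1)^3 = +1.
v=19: a=19^-2·(≡11), b=19^-2·(≡3) mod 19; (11|19)=+1, (3|19)=-1; (−1)^{-2·-2·9}·(+1)^-2·(-1)^-2 = +1.
v=13: a=13^1·(≡4), b=13^1·(≡1) mod 13; (4|13)=+1, (1|13)=+1; (−1)^{1·1·6}·(+1)^1·(+1)^1 = +1.
v=7: a=7^3·(≡4), b=7^3·(≡4) mod 7; (4|7)=+1, (4|7)=+1; (−1)^{3·3·3}·(+1)^3·(+1)^3 = -1.
v=∞: -39585 < 0 and 455 > 0  ⇒  (a,b)_∞ = +1.
v=11: a=11^-4·(≡5), b=11^-6·(≡4) mod 11; (5|11)=+1, (4|11)=+1; (−1)^{-4·-6·5}·(+1)^-6·(+1)^-4 = +1.
v=5: a=5^1·(≡3), b=5^1·(≡1) mod 5; (3|5)=-1, (1|5)=+1; (−1)^{1·1·2}·(-1)^1·(+1)^1 = -1.
(-39585, 455 / ℚ) ramifies at {2, 3, 5, 7}: a division algebra.

[2, 3, 5, 7]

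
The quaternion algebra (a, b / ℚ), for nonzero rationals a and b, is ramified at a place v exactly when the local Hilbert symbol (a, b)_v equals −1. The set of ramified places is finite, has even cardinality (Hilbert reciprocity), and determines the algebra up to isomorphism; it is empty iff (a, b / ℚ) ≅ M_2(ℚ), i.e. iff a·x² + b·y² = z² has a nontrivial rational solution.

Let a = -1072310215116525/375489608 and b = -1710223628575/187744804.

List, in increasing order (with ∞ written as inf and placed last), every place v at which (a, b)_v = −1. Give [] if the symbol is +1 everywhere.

[3, 7, 19, inf]

(a, b) ≡ (-8778, -7) mod (ℚ^×)²; places V = {2, 3, 5, 7, 11, 13, 17, 19, 31, 43, ∞}.
(a,b)_7: α=1, u≡6; β=1, v≡3 (mod 7); (6|7)=-1, (3|7)=-1; sign (−1)^1·-1^1·-1^1 = -1.
(a,b)_31: α=-2, u≡15; β=-2, v≡22 (mod 31); (15|31)=-1, (22|31)=-1; sign (−1)^0·-1^-2·-1^-2 = +1.
(a,b)_2: α=-3, β=-2; u≡3, v≡1 (mod 8); ε(u)ε(v)=1·0, αω(v)=-3·0, βω(u)=-2·1; sum ≡ 0  ⇒  +1.
(a,b)_11: α=5, u≡4; β=4, v≡4 (mod 11); (4|11)=+1, (4|11)=+1; sign (−1)^0·+1^4·+1^5 = +1.
(a,b)_19: α=3, u≡10; β=2, v≡15 (mod 19); (10|19)=-1, (15|19)=-1; sign (−1)^0·-1^2·-1^3 = -1.
(a,b)_43: α=2, u≡5; β=2, v≡9 (mod 43); (5|43)=-1, (9|43)=+1; sign (−1)^0·-1^2·+1^2 = +1.
(a,b)_5: α=2, u≡3; β=2, v≡3 (mod 5); (3|5)=-1, (3|5)=-1; sign (−1)^0·-1^2·-1^2 = +1.
(a,b)_3: α=1, u≡2; β=0, v≡2 (mod 3); (2|3)=-1, (2|3)=-1; sign (−1)^0·-1^0·-1^1 = -1.
(a,b)_∞: sgn(-8778)=−, sgn(-7)=−, so -1.
(a,b)_17: α=-2, u≡7; β=-2, v≡10 (mod 17); (7|17)=-1, (10|17)=-1; sign (−1)^0·-1^-2·-1^-2 = +1.
(a,b)_13: α=-2, u≡9; β=-2, v≡6 (mod 13); (9|13)=+1, (6|13)=-1; sign (−1)^0·+1^-2·-1^-2 = +1.
(-8778, -7 / ℚ) ramifies at {3, 7, 19, ∞}: a division algebra.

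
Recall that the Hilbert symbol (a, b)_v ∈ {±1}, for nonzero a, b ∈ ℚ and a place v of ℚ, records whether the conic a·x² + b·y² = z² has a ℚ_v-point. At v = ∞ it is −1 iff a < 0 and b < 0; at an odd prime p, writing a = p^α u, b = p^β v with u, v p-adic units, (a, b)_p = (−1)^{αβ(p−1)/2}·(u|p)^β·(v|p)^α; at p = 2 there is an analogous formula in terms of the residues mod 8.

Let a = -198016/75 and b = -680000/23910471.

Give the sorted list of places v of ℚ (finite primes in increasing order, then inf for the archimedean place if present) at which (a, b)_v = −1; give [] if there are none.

[17, inf]

Mod squares: a ≡ -9282, b ≡ -663. Check v ∈ {∞, 2, 3, 5, 7, 13, 17, 29}.
v=5: a=5^-2·(≡3), b=5^4·(≡2) mod 5; (3|5)=-1, (2|5)=-1; (−1)^{-2·4·2}·(-1)^4·(-1)^-2 = +1.
v=2: v_2(a)=7, v_2(b)=6; units ≡ 7, 1 (mod 8); ε·ε+αω+βω = 1·0+7·0+6·0 ≡ 0  ⇒  (a,b)_2 = +1.
v=17: a=17^1·(≡2), b=17^1·(≡7) mod 17; (2|17)=+1, (7|17)=-1; (−1)^{1·1·8}·(+1)^1·(-1)^1 = -1.
v=7: a=7^1·(≡4), b=7^0·(≡2) mod 7; (4|7)=+1, (2|7)=+1; (−1)^{1·0·3}·(+1)^0·(+1)^1 = +1.
v=3: a=3^-1·(≡2), b=3^-7·(≡1) mod 3; (2|3)=-1, (1|3)=+1; (−1)^{-1·-7·1}·(-1)^-7·(+1)^-1 = +1.
v=29: a=29^0·(≡10), b=29^-2·(≡23) mod 29; (10|29)=-1, (23|29)=+1; (−1)^{0·-2·14}·(-1)^-2·(+1)^0 = +1.
v=∞: -9282 < 0 and -663 < 0  ⇒  (a,b)_∞ = -1.
v=13: a=13^1·(≡3), b=13^-1·(≡4) mod 13; (3|13)=+1, (4|13)=+1; (−1)^{1·-1·6}·(+1)^-1·(+1)^1 = +1.
(-9282, -663 / ℚ) ramifies at {17, ∞}: a division algebra.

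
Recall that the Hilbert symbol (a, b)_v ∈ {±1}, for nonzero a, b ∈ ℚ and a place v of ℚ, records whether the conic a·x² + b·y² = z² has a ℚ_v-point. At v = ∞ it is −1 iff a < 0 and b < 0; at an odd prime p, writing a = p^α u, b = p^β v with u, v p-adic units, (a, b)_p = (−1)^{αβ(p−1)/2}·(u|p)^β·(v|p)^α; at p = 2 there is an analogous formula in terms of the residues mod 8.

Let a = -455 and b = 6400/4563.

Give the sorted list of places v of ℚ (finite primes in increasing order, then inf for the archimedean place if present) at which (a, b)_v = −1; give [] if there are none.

Mod squares: a ≡ -455, b ≡ 3. Check v ∈ {∞, 2, 3, 5, 7, 13}.
v=7: a=7^1·(≡5), b=7^0·(≡5) mod 7; (5|7)=-1, (5|7)=-1; (−1)^{1·0·3}·(-1)^0·(-1)^1 = -1.
v=5: a=5^1·(≡4), b=5^2·(≡2) mod 5; (4|5)=+1, (2|5)=-1; (−1)^{1·2·2}·(+1)^2·(-1)^1 = -1.
v=13: a=13^1·(≡4), b=13^-2·(≡4) mod 13; (4|13)=+1, (4|13)=+1; (−1)^{1·-2·6}·(+1)^-2·(+1)^1 = +1.
v=∞: -455 < 0 and 3 > 0  ⇒  (a,b)_∞ = +1.
v=3: a=3^0·(≡1), b=3^-3·(≡1) mod 3; (1|3)=+1, (1|3)=+1; (−1)^{0·-3·1}·(+1)^-3·(+1)^0 = +1.
v=2: v_2(a)=0, v_2(b)=8; units ≡ 1, 3 (mod 8); ε·ε+αω+βω = 0·1+0·1+8·0 ≡ 0  ⇒  (a,b)_2 = +1.
Ram(-455, 3) = {5, 7}; no ℚ_5-point on the conic.

[5, 7]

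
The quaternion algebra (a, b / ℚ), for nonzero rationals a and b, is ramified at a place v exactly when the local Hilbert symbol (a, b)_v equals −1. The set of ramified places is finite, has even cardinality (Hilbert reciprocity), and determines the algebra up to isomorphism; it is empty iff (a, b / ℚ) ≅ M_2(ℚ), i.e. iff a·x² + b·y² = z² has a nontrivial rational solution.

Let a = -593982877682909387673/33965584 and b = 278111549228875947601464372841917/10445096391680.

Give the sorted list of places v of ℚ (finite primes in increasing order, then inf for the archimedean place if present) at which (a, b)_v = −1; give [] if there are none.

[5, 13]

Mod squares: a ≡ -57057, b ≡ 385. Check v ∈ {∞, 2, 3, 5, 7, 11, 13, 19, 31, 41, 47}.
v=∞: -57057 < 0 and 385 > 0  ⇒  (a,b)_∞ = +1.
v=11: a=11^3·(≡4), b=11^3·(≡6) mod 11; (4|11)=+1, (6|11)=-1; (−1)^{3·3·5}·(+1)^3·(-1)^3 = +1.
v=41: a=41^2·(≡27), b=41^2·(≡9) mod 41; (27|41)=-1, (9|41)=+1; (−1)^{2·2·20}·(-1)^2·(+1)^2 = +1.
v=19: a=19^3·(≡2), b=19^6·(≡7) mod 19; (2|19)=-1, (7|19)=+1; (−1)^{3·6·9}·(-1)^6·(+1)^3 = +1.
v=13: a=13^1·(≡11), b=13^2·(≡11) mod 13; (11|13)=-1, (11|13)=-1; (−1)^{1·2·6}·(-1)^2·(-1)^1 = -1.
v=47: a=47^-2·(≡17), b=47^-2·(≡17) mod 47; (17|47)=+1, (17|47)=+1; (−1)^{-2·-2·23}·(+1)^-2·(+1)^-2 = +1.
v=7: a=7^5·(≡1), b=7^9·(≡6) mod 7; (1|7)=+1, (6|7)=-1; (−1)^{5·9·3}·(+1)^9·(-1)^5 = +1.
v=3: a=3^11·(≡1), b=3^18·(≡1) mod 3; (1|3)=+1, (1|3)=+1; (−1)^{11·18·1}·(+1)^18·(+1)^11 = +1.
v=2: v_2(a)=-4, v_2(b)=-10; units ≡ 7, 1 (mod 8); ε·ε+αω+βω = 1·0+-4·0+-10·0 ≡ 0  ⇒  (a,b)_2 = +1.
v=31: a=31^-2·(≡7), b=31^-4·(≡15) mod 31; (7|31)=+1, (15|31)=-1; (−1)^{-2·-4·15}·(+1)^-4·(-1)^-2 = +1.
v=5: a=5^0·(≡3), b=5^-1·(≡2) mod 5; (3|5)=-1, (2|5)=-1; (−1)^{0·-1·2}·(-1)^-1·(-1)^0 = -1.
(-57057, 385 / ℚ) ramifies at {5, 13}: a division algebra.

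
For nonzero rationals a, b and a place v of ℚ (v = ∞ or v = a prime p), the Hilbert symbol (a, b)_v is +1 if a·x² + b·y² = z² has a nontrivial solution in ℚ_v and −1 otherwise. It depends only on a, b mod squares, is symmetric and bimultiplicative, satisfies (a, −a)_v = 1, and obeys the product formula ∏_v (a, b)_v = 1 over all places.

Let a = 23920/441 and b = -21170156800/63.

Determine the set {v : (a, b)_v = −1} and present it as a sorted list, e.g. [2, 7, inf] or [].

[23, 37]

(a, b) ≡ (1495, -259) mod (ℚ^×)²; places V = {2, 3, 5, 7, 13, 23, 37, ∞}.
(a,b)_2: α=4, β=8; u≡7, v≡5 (mod 8); ε(u)ε(v)=1·0, αω(v)=4·1, βω(u)=8·0; sum ≡ 0  ⇒  +1.
(a,b)_7: α=-2, u≡4; β=-1, v≡6 (mod 7); (4|7)=+1, (6|7)=-1; sign (−1)^0·+1^-1·-1^-2 = +1.
(a,b)_∞: sgn(1495)=+, sgn(-259)=−, so +1.
(a,b)_13: α=1, u≡6; β=2, v≡3 (mod 13); (6|13)=-1, (3|13)=+1; sign (−1)^0·-1^2·+1^1 = +1.
(a,b)_23: α=1, u≡7; β=2, v≡20 (mod 23); (7|23)=-1, (20|23)=-1; sign (−1)^0·-1^2·-1^1 = -1.
(a,b)_37: α=0, u≡31; β=1, v≡16 (mod 37); (31|37)=-1, (16|37)=+1; sign (−1)^0·-1^1·+1^0 = -1.
(a,b)_5: α=1, u≡4; β=2, v≡1 (mod 5); (4|5)=+1, (1|5)=+1; sign (−1)^0·+1^2·+1^1 = +1.
(a,b)_3: α=-2, u≡1; β=-2, v≡2 (mod 3); (1|3)=+1, (2|3)=-1; sign (−1)^0·+1^-2·-1^-2 = +1.
(1495, -259 / ℚ) ramifies at {23, 37}: a division algebra.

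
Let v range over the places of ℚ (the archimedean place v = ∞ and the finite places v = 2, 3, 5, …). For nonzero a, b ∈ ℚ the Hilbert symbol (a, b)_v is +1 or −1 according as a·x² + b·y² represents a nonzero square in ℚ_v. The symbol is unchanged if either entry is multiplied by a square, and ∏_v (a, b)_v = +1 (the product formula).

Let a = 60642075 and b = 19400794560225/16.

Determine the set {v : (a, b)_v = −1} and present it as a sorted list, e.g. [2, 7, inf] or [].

[3, 13]

Mod squares: a ≡ 1443, b ≡ 19721. Check v ∈ {∞, 2, 3, 5, 13, 17, 37, 41}.
v=17: a=17^0·(≡15), b=17^2·(≡4) mod 17; (15|17)=+1, (4|17)=+1; (−1)^{0·2·8}·(+1)^2·(+1)^0 = +1.
v=5: a=5^2·(≡3), b=5^2·(≡4) mod 5; (3|5)=-1, (4|5)=+1; (−1)^{2·2·2}·(-1)^2·(+1)^2 = +1.
v=37: a=37^1·(≡23), b=37^1·(≡14) mod 37; (23|37)=-1, (14|37)=-1; (−1)^{1·1·18}·(-1)^1·(-1)^1 = +1.
v=13: a=13^1·(≡11), b=13^1·(≡9) mod 13; (11|13)=-1, (9|13)=+1; (−1)^{1·1·6}·(-1)^1·(+1)^1 = -1.
v=∞: 1443 > 0 and 19721 > 0  ⇒  (a,b)_∞ = +1.
v=3: a=3^1·(≡1), b=3^4·(≡2) mod 3; (1|3)=+1, (2|3)=-1; (−1)^{1·4·1}·(+1)^4·(-1)^1 = -1.
v=2: v_2(a)=0, v_2(b)=-4; units ≡ 3, 1 (mod 8); ε·ε+αω+βω = 1·0+0·0+-4·1 ≡ 0  ⇒  (a,b)_2 = +1.
v=41: a=41^2·(≡36), b=41^3·(≡19) mod 41; (36|41)=+1, (19|41)=-1; (−1)^{2·3·20}·(+1)^3·(-1)^2 = +1.
|Ram(1443, 19721)| = 2, even; anisotropic at {3, 13}.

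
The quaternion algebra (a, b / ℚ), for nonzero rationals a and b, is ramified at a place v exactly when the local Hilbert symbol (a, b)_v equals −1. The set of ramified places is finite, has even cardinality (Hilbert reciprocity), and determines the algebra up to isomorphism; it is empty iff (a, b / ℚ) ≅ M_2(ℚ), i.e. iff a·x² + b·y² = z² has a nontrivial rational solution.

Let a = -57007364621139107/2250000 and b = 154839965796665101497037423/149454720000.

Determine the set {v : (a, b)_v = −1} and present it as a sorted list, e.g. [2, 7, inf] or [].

[23, 31]

Mod squares: a ≡ -184667, b ≡ 21. Check v ∈ {∞, 2, 3, 5, 7, 17, 23, 29, 31, 37}.
v=37: a=37^1·(≡21), b=37^2·(≡34) mod 37; (21|37)=+1, (34|37)=+1; (−1)^{1·2·18}·(+1)^2·(+1)^1 = +1.
v=31: a=31^1·(≡30), b=31^-2·(≡13) mod 31; (30|31)=-1, (13|31)=-1; (−1)^{1·-2·15}·(-1)^-2·(-1)^1 = -1.
v=3: a=3^-2·(≡1), b=3^-5·(≡1) mod 3; (1|3)=+1, (1|3)=+1; (−1)^{-2·-5·1}·(+1)^-5·(+1)^-2 = +1.
v=∞: -184667 < 0 and 21 > 0  ⇒  (a,b)_∞ = +1.
v=23: a=23^3·(≡20), b=23^4·(≡5) mod 23; (20|23)=-1, (5|23)=-1; (−1)^{3·4·11}·(-1)^4·(-1)^3 = -1.
v=29: a=29^2·(≡6), b=29^4·(≡10) mod 29; (6|29)=+1, (10|29)=-1; (−1)^{2·4·14}·(+1)^4·(-1)^2 = +1.
v=2: v_2(a)=-4, v_2(b)=-10; units ≡ 5, 5 (mod 8); ε·ε+αω+βω = 0·0+-4·1+-10·1 ≡ 0  ⇒  (a,b)_2 = +1.
v=17: a=17^2·(≡16), b=17^2·(≡13) mod 17; (16|17)=+1, (13|17)=+1; (−1)^{2·2·8}·(+1)^2·(+1)^2 = +1.
v=7: a=7^5·(≡4), b=7^11·(≡6) mod 7; (4|7)=+1, (6|7)=-1; (−1)^{5·11·3}·(+1)^11·(-1)^5 = +1.
v=5: a=5^-6·(≡2), b=5^-4·(≡4) mod 5; (2|5)=-1, (4|5)=+1; (−1)^{-6·-4·2}·(-1)^-4·(+1)^-6 = +1.
(-184667, 21 / ℚ) ramifies at {23, 31}: a division algebra.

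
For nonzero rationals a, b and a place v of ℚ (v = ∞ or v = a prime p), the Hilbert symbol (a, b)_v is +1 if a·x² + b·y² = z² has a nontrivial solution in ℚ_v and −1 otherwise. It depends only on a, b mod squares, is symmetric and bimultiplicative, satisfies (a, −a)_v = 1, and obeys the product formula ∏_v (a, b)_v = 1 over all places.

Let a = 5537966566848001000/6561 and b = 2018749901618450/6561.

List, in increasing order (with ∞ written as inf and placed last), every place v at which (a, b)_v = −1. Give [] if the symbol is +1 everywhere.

[2, 5, 11, 47]

(a, b) ≡ (1225977610, 36482) mod (ℚ^×)²; places V = {2, 3, 5, 7, 11, 13, 17, 29, 37, 47, ∞}.
(a,b)_11: α=3, u≡9; β=2, v≡10 (mod 11); (9|11)=+1, (10|11)=-1; sign (−1)^0·+1^2·-1^3 = -1.
(a,b)_47: α=3, u≡32; β=2, v≡11 (mod 47); (32|47)=+1, (11|47)=-1; sign (−1)^0·+1^2·-1^3 = -1.
(a,b)_29: α=1, u≡26; β=1, v≡17 (mod 29); (26|29)=-1, (17|29)=-1; sign (−1)^0·-1^1·-1^1 = +1.
(a,b)_2: α=3, β=1; u≡5, v≡1 (mod 8); ε(u)ε(v)=0·0, αω(v)=3·0, βω(u)=1·1; sum ≡ 1  ⇒  -1.
(a,b)_3: α=-8, u≡1; β=-8, v≡2 (mod 3); (1|3)=+1, (2|3)=-1; sign (−1)^0·+1^-8·-1^-8 = +1.
(a,b)_37: α=1, u≡23; β=1, v≡20 (mod 37); (23|37)=-1, (20|37)=-1; sign (−1)^0·-1^1·-1^1 = +1.
(a,b)_13: α=3, u≡6; β=2, v≡12 (mod 13); (6|13)=-1, (12|13)=+1; sign (−1)^0·-1^2·+1^3 = +1.
(a,b)_5: α=3, u≡3; β=2, v≡3 (mod 5); (3|5)=-1, (3|5)=-1; sign (−1)^0·-1^2·-1^3 = -1.
(a,b)_17: α=1, u≡4; β=1, v≡9 (mod 17); (4|17)=+1, (9|17)=+1; sign (−1)^0·+1^1·+1^1 = +1.
(a,b)_∞: sgn(1225977610)=+, sgn(36482)=+, so +1.
(a,b)_7: α=0, u≡4; β=2, v≡3 (mod 7); (4|7)=+1, (3|7)=-1; sign (−1)^0·+1^2·-1^0 = +1.
(1225977610, 36482 / ℚ) ramifies at {2, 5, 11, 47}: a division algebra.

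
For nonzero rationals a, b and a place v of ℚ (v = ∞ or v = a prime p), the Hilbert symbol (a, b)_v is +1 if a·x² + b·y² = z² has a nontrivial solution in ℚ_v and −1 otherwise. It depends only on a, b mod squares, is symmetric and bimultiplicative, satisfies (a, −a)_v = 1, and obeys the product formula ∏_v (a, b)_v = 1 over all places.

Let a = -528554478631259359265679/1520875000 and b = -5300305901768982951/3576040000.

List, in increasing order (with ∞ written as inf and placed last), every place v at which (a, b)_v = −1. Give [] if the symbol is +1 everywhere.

[3, 11, 23, inf]

Mod squares: a ≡ -10626, b ≡ -31. Check v ∈ {∞, 2, 3, 5, 7, 11, 13, 17, 23, 31, 41}.
v=17: a=17^2·(≡13), b=17^0·(≡3) mod 17; (13|17)=+1, (3|17)=-1; (−1)^{2·0·8}·(+1)^0·(-1)^2 = +1.
v=∞: -10626 < 0 and -31 < 0  ⇒  (a,b)_∞ = -1.
v=7: a=7^7·(≡1), b=7^6·(≡1) mod 7; (1|7)=+1, (1|7)=+1; (−1)^{7·6·3}·(+1)^6·(+1)^7 = +1.
v=2: v_2(a)=-3, v_2(b)=-6; units ≡ 7, 1 (mod 8); ε·ε+αω+βω = 1·0+-3·0+-6·0 ≡ 0  ⇒  (a,b)_2 = +1.
v=13: a=13^0·(≡6), b=13^-2·(≡6) mod 13; (6|13)=-1, (6|13)=-1; (−1)^{0·-2·6}·(-1)^-2·(-1)^0 = +1.
v=41: a=41^0·(≡26), b=41^2·(≡2) mod 41; (26|41)=-1, (2|41)=+1; (−1)^{0·2·20}·(-1)^2·(+1)^0 = +1.
v=3: a=3^15·(≡1), b=3^10·(≡2) mod 3; (1|3)=+1, (2|3)=-1; (−1)^{15·10·1}·(+1)^10·(-1)^15 = -1.
v=5: a=5^-6·(≡1), b=5^-4·(≡1) mod 5; (1|5)=+1, (1|5)=+1; (−1)^{-6·-4·2}·(+1)^-4·(+1)^-6 = +1.
v=11: a=11^5·(≡7), b=11^4·(≡10) mod 11; (7|11)=-1, (10|11)=-1; (−1)^{5·4·5}·(-1)^4·(-1)^5 = -1.
v=23: a=23^-3·(≡10), b=23^-2·(≡14) mod 23; (10|23)=-1, (14|23)=-1; (−1)^{-3·-2·11}·(-1)^-2·(-1)^-3 = -1.
v=31: a=31^2·(≡14), b=31^1·(≡24) mod 31; (14|31)=+1, (24|31)=-1; (−1)^{2·1·15}·(+1)^1·(-1)^2 = +1.
(-10626, -31 / ℚ) ramifies at {3, 11, 23, ∞}: a division algebra.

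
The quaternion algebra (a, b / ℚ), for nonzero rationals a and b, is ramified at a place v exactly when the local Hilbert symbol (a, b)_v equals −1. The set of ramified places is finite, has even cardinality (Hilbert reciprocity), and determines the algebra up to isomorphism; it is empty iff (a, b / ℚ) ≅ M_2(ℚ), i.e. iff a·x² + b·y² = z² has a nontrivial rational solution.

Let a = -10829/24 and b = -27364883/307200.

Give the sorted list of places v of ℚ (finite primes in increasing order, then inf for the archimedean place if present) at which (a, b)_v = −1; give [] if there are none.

Mod squares: a ≡ -1326, b ≡ -4641. Check v ∈ {∞, 2, 3, 5, 7, 13, 17, 19}.
v=5: a=5^0·(≡4), b=5^-2·(≡4) mod 5; (4|5)=+1, (4|5)=+1; (−1)^{0·-2·2}·(+1)^-2·(+1)^0 = +1.
v=∞: -1326 < 0 and -4641 < 0  ⇒  (a,b)_∞ = -1.
v=2: v_2(a)=-3, v_2(b)=-12; units ≡ 1, 7 (mod 8); ε·ε+αω+βω = 0·1+-3·0+-12·0 ≡ 0  ⇒  (a,b)_2 = +1.
v=17: a=17^1·(≡11), b=17^1·(≡15) mod 17; (11|17)=-1, (15|17)=+1; (−1)^{1·1·8}·(-1)^1·(+1)^1 = -1.
v=7: a=7^2·(≡1), b=7^3·(≡1) mod 7; (1|7)=+1, (1|7)=+1; (−1)^{2·3·3}·(+1)^3·(+1)^2 = +1.
v=19: a=19^0·(≡4), b=19^2·(≡8) mod 19; (4|19)=+1, (8|19)=-1; (−1)^{0·2·9}·(+1)^2·(-1)^0 = +1.
v=13: a=13^1·(≡7), b=13^1·(≡6) mod 13; (7|13)=-1, (6|13)=-1; (−1)^{1·1·6}·(-1)^1·(-1)^1 = +1.
v=3: a=3^-1·(≡2), b=3^-1·(≡1) mod 3; (2|3)=-1, (1|3)=+1; (−1)^{-1·-1·1}·(-1)^-1·(+1)^-1 = +1.
|Ram(-1326, -4641)| = 2, even; anisotropic at {17, ∞}.

[17, inf]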